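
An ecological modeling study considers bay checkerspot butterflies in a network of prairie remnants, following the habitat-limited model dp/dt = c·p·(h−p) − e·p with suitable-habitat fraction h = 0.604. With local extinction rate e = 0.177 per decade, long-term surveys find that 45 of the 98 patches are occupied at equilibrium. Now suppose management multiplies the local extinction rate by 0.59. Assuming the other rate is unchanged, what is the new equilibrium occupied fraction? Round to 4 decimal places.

Observed p* = 45/98 = 0.45918.
Balance c(h−p*) = e gives c = e/(0.604 − 0.45918) = 0.177/0.14482 = 1.22221.
New p* = 0.604 − e/c = 0.604 − 0.10443/1.22221 = 0.51856.

0.5186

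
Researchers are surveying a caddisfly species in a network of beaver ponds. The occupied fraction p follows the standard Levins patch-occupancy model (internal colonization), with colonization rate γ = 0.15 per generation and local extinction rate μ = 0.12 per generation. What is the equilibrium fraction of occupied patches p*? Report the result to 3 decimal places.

Setting dp/dt = 0 and dividing through by p* gives γ·(1−p*) = μ.
So p* = 1 − μ/γ = 1 − 0.12/0.15 = 1 − 0.8000 = 0.2000.

0.200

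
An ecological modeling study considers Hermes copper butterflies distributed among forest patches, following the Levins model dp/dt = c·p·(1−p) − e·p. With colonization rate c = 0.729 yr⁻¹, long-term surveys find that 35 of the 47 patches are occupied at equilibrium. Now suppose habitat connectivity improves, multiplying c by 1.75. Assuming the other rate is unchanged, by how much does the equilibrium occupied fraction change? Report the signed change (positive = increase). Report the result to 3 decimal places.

0.109

Observed p* = 35/47 = 0.74468.
Balance c(1−p*) = e gives e = 0.729×(1 − 0.74468) = 0.18613.
New p* = 1 − e/c = 1 − 0.18613/1.27575 = 0.85410.
Δp* = 0.85410 − 0.74468 = +0.10942.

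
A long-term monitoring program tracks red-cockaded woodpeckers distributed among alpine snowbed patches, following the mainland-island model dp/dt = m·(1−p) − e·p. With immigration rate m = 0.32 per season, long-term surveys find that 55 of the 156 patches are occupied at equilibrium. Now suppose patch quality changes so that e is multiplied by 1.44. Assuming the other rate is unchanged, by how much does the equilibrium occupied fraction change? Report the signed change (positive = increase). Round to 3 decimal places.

Observed p* = 55/156 = 0.35256.
Balance m(1−p*) = e·p* gives e = m(1−p*)/p* = 0.32×0.64744/0.35256 = 0.58765.
New p* = m/(m+e) = 0.32000/(0.32000+0.84622) = 0.27439.
Δp* = 0.27439 − 0.35256 = -0.07817.

-0.078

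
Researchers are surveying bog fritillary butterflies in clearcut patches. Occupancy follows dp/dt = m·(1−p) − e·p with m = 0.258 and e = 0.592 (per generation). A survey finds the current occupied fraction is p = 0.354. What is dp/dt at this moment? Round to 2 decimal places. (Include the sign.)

Colonization term: m·(1−p) = 0.258×0.6460 = 0.16667.
Extinction term: e·p = 0.20957.
dp/dt = 0.16667 − 0.20957 = -0.04290.

-0.04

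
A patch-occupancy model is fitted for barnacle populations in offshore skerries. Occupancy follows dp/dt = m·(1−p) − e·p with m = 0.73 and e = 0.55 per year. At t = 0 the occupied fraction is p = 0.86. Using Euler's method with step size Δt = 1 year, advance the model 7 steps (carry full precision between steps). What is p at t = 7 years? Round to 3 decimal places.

0.570

Update rule: p ← p + [m·(1−p) − e·p]·Δt with Δt = 1.
p: 0.86000 → 0.48920  (Δp = -0.37080)
p: 0.48920 → 0.59302  (Δp = +0.10382)
p: 0.59302 → 0.56395  (Δp = -0.02907)
p: 0.56395 → 0.57209  (Δp = +0.00814)
p: 0.57209 → 0.56981  (Δp = -0.00228)
p: 0.56981 → 0.57045  (Δp = +0.00064)
p: 0.57045 → 0.57027  (Δp = -0.00018)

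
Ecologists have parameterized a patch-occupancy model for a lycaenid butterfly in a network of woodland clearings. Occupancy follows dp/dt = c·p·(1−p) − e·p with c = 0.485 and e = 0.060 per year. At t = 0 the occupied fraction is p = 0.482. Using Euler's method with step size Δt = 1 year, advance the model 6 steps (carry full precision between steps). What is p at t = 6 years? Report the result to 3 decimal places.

Update rule: p ← p + [c·p·(1−p) − e·p]·Δt with Δt = 1.
t = 1: p = 0.48200 + (+0.09217) = 0.57417
t = 2: p = 0.57417 + (+0.08413) = 0.65830
t = 3: p = 0.65830 + (+0.06960) = 0.72790
t = 4: p = 0.72790 + (+0.05239) = 0.78029
t = 5: p = 0.78029 + (+0.03633) = 0.81662
t = 6: p = 0.81662 + (+0.02363) = 0.84025

0.840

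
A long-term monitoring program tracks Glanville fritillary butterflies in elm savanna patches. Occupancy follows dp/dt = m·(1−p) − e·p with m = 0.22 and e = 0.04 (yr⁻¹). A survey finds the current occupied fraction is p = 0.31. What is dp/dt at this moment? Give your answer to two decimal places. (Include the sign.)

0.14

Colonization term: m·(1−p) = 0.22×0.6900 = 0.15180.
Extinction term: e·p = 0.01240.
dp/dt = 0.15180 − 0.01240 = 0.13940.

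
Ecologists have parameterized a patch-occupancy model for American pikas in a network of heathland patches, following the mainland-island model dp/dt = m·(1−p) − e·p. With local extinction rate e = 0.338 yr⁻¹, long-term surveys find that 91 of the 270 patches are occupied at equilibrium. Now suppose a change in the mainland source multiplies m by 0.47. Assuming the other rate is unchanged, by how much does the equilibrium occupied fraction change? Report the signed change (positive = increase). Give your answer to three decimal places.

Observed p* = 91/270 = 0.33704.
Balance m(1−p*) = e·p* gives m = e·p*/(1−p*) = 0.338×0.33704/0.66296 = 0.17183.
New p* = m/(m+e) = 0.08076/(0.08076+0.33800) = 0.19286.
Δp* = 0.19286 − 0.33704 = -0.14418.

-0.144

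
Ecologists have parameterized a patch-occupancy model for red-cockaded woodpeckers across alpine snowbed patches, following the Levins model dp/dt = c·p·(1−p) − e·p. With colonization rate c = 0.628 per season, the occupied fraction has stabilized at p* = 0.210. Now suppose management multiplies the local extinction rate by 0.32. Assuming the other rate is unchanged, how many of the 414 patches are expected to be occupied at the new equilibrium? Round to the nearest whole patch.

309

Balance c(1−p*) = e gives e = 0.628×(1 − 0.21000) = 0.49612.
New p* = 1 − e/c = 1 − 0.15876/0.62800 = 0.74720.
Expected occupied = 414 × 0.74720 = 309.34 ≈ 309.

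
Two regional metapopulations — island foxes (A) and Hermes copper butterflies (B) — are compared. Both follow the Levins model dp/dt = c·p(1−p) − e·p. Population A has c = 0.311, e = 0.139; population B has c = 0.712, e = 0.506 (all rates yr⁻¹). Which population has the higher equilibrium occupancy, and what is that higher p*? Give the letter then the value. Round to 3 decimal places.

A: p*_A = 1 − 0.139/0.311 = 0.5531.
B: p*_B = 1 − 0.506/0.712 = 0.2893.
A is higher at 0.5531.

A, 0.553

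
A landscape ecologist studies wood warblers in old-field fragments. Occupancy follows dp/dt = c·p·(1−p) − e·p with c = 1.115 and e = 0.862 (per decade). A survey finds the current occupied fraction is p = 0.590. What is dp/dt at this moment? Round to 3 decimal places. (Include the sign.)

-0.239

Colonization term: c·p·(1−p) = 1.115×0.590×0.4100 = 0.26972.
Extinction term: e·p = 0.50858.
dp/dt = 0.26972 − 0.50858 = -0.23886.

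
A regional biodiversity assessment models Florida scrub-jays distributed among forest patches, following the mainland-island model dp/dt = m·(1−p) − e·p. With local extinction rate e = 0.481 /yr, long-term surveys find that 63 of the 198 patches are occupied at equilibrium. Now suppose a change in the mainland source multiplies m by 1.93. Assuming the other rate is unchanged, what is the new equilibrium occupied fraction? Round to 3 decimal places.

Observed p* = 63/198 = 0.31818.
Balance m(1−p*) = e·p* gives m = e·p*/(1−p*) = 0.481×0.31818/0.68182 = 0.22446.
New p* = m/(m+e) = 0.43321/(0.43321+0.48100) = 0.47386.

0.474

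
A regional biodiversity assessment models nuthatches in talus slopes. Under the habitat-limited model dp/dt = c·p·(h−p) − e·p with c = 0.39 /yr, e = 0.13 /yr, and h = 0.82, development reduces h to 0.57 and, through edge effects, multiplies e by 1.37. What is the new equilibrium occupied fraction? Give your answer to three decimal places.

0.113

Before: p* = h − e/c = 0.82 − 0.13/0.39 = 0.82 − 0.3333 = 0.4867.
After: c = 0.39, e = 0.1781, h = 0.57; p* = 0.57 − 0.1781/0.39 = 0.1133.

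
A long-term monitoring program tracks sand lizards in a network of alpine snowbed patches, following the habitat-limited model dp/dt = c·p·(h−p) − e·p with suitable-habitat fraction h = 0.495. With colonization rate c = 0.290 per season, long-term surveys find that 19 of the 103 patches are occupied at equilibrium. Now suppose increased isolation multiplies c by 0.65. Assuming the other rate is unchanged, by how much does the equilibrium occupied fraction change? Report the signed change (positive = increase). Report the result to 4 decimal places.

Observed p* = 19/103 = 0.18447.
Balance c(h−p*) = e gives e = 0.290×(0.495 − 0.18447) = 0.09005.
New p* = 0.495 − e/c = 0.495 − 0.09005/0.18850 = 0.01728.
Δp* = 0.01728 − 0.18447 = -0.16719.

-0.1672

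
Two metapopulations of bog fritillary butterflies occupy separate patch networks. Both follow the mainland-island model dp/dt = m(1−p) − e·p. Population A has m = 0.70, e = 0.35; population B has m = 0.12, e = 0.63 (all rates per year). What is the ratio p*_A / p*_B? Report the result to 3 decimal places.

4.167

A: p*_A = m/(m+e) = 0.70/1.0500 = 0.6667.
B: p*_B = 0.12/0.7500 = 0.1600.
p*_A / p*_B = 0.6667/0.1600 = 4.1667.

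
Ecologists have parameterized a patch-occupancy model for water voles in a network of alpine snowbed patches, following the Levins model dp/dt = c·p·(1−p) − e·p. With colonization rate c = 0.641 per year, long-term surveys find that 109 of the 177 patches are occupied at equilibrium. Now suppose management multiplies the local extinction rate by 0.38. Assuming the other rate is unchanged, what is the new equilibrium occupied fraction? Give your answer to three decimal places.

0.854

Observed p* = 109/177 = 0.61582.
Balance c(1−p*) = e gives e = 0.641×(1 − 0.61582) = 0.24626.
New p* = 1 − e/c = 1 − 0.09358/0.64100 = 0.85401.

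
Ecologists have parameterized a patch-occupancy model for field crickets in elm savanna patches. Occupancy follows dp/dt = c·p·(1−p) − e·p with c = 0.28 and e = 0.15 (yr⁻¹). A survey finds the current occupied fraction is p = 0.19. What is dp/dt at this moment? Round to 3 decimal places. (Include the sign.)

0.015

Colonization term: c·p·(1−p) = 0.28×0.19×0.8100 = 0.04309.
Extinction term: e·p = 0.02850.
dp/dt = 0.04309 − 0.02850 = 0.01459.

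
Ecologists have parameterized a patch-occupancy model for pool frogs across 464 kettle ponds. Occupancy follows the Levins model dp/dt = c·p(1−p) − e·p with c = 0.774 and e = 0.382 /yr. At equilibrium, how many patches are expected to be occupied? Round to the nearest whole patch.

235

p* = 1 − e/c = 1 − 0.382/0.774 = 0.5065.
Expected occupied patches = N × p* = 464 × 0.5065 = 235.00 ≈ 235.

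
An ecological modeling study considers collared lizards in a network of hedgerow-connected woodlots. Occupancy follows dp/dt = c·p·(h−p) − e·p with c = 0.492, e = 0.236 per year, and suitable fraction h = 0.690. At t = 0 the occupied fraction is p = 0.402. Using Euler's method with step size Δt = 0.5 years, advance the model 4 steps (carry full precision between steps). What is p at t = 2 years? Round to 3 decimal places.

0.340

Update rule: p ← p + [c·p·(h−p) − e·p]·Δt with Δt = 0.5.
t = 0.5: p = 0.40200 + (-0.01896) = 0.38304
t = 1: p = 0.38304 + (-0.01628) = 0.36677
t = 1.5: p = 0.36677 + (-0.01412) = 0.35265
t = 2: p = 0.35265 + (-0.01235) = 0.34031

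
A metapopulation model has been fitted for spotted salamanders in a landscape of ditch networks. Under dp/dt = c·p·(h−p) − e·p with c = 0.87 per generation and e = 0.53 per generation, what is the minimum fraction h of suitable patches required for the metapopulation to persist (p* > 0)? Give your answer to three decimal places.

p* = h − e/c is positive only when h > e/c.
h_min = e/c = 0.53/0.87 = 0.6092.

0.609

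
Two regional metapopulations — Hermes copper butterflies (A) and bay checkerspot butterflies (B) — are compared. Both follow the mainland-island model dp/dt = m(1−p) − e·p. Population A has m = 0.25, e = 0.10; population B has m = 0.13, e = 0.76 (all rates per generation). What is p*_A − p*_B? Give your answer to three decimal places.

0.568

A: p*_A = m/(m+e) = 0.25/0.3500 = 0.7143.
B: p*_B = 0.13/0.8900 = 0.1461.
p*_A − p*_B = 0.7143 − 0.1461 = 0.5682.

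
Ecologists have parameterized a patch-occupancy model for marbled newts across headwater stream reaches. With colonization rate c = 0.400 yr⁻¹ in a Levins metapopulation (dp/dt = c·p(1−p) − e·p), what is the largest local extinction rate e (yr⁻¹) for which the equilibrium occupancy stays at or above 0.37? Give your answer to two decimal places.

0.25

1 − e/c ≥ 0.37 ⇒ e ≤ c(1 − 0.37) = 0.400 × 0.6300.
e_max = 0.2520.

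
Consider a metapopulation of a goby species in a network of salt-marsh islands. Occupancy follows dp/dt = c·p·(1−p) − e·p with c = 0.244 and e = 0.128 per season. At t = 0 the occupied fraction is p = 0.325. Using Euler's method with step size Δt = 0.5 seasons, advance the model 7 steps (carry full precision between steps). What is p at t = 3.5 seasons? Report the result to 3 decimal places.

0.364

Update rule: p ← p + [c·p·(1−p) − e·p]·Δt with Δt = 0.5.
  1  |  dp/dt·Δt = +0.005964  |  p_1 = 0.330964
  2  |  dp/dt·Δt = +0.005832  |  p_2 = 0.336796
  3  |  dp/dt·Δt = +0.005696  |  p_3 = 0.342492
  4  |  dp/dt·Δt = +0.005554  |  p_4 = 0.348046
  5  |  dp/dt·Δt = +0.005408  |  p_5 = 0.353454
  6  |  dp/dt·Δt = +0.005259  |  p_6 = 0.358713
  7  |  dp/dt·Δt = +0.005107  |  p_7 = 0.363820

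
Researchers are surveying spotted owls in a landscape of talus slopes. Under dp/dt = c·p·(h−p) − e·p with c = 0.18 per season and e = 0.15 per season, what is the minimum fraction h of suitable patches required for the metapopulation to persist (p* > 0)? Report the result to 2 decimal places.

0.83

p* = h − e/c is positive only when h > e/c.
h_min = e/c = 0.15/0.18 = 0.8333.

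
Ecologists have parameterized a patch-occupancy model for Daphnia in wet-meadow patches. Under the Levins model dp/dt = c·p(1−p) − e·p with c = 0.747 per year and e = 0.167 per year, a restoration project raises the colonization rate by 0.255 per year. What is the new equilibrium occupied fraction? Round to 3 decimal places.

0.833

Before: p* = 1 − 0.167/0.747 = 0.7764.
After the change, c = 1.002, e = 0.167, so p* = 1 − 0.167/1.002 = 0.8333.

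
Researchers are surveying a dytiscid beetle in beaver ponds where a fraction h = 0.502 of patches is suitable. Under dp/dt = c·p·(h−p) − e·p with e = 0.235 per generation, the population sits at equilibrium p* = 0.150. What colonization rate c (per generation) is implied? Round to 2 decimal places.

At equilibrium c(h−p*) = e, so c = e/(h−p*).
c = 0.235/(0.502 − 0.150) = 0.235/0.3520 = 0.6676.

0.67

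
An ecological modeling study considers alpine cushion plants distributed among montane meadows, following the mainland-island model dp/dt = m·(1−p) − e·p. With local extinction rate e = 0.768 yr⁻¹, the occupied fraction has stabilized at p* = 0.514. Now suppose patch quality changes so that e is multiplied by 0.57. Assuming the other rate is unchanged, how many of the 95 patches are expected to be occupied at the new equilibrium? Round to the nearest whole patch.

62

Balance m(1−p*) = e·p* gives m = e·p*/(1−p*) = 0.768×0.51400/0.48600 = 0.81225.
New p* = m/(m+e) = 0.81225/(0.81225+0.43776) = 0.64979.
Expected occupied = 95 × 0.64979 = 61.73 ≈ 62.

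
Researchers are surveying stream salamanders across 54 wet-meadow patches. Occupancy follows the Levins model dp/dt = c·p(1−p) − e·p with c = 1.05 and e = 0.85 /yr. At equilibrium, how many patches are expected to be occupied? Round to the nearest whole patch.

p* = 1 − e/c = 1 − 0.85/1.05 = 0.1905.
Expected occupied patches = N × p* = 54 × 0.1905 = 10.29 ≈ 10.

10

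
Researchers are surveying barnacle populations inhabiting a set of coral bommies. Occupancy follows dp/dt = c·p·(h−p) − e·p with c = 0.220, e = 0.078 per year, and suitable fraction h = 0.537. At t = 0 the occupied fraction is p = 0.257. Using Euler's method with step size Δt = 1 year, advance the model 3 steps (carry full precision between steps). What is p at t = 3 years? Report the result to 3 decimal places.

0.245

Update rule: p ← p + [c·p·(h−p) − e·p]·Δt with Δt = 1.
  1  |  dp/dt·Δt = -0.004215  |  p_1 = 0.252785
  2  |  dp/dt·Δt = -0.003911  |  p_2 = 0.248874
  3  |  dp/dt·Δt = -0.003637  |  p_3 = 0.245237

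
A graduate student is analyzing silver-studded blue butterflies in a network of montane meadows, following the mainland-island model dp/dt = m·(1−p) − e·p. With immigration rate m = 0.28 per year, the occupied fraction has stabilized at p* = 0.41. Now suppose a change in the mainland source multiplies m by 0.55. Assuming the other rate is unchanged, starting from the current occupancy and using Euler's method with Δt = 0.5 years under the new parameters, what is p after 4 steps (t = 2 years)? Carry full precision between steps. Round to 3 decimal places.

0.313

Balance m(1−p*) = e·p* gives e = m(1−p*)/p* = 0.28×0.59000/0.41000 = 0.40293.
Starting from p₀ = 0.41000; update p ← p + (dp/dt)·Δt with the new parameters.
t = 0.5: p = 0.41000 + (-0.03717) = 0.37283
t = 1: p = 0.37283 + (-0.02682) = 0.34601
t = 1.5: p = 0.34601 + (-0.01935) = 0.32666
t = 2: p = 0.32666 + (-0.01396) = 0.31270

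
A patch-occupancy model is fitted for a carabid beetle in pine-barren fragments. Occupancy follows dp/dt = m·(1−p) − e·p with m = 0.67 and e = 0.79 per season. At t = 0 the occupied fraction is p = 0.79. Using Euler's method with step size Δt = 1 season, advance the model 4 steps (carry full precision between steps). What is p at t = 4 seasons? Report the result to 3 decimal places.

Update rule: p ← p + [m·(1−p) − e·p]·Δt with Δt = 1.
p: 0.79000 → 0.30660  (Δp = -0.48340)
p: 0.30660 → 0.52896  (Δp = +0.22236)
p: 0.52896 → 0.42668  (Δp = -0.10229)
p: 0.42668 → 0.47373  (Δp = +0.04705)

0.474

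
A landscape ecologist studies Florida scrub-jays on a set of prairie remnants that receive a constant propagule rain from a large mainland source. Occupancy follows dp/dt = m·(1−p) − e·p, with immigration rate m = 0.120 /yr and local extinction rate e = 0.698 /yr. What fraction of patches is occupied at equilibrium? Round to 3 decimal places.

0.147

At equilibrium the propagule rain into empty patches balances local extinction: m(1−p*) = e·p*.
p* = m/(m+e) = 0.120/(0.120+0.698) = 0.120/0.8180 = 0.1467.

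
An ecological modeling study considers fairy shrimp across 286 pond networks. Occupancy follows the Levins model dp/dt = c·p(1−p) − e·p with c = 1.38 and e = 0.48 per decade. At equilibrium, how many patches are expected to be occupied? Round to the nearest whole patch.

p* = 1 − e/c = 1 − 0.48/1.38 = 0.6522.
Expected occupied patches = N × p* = 286 × 0.6522 = 186.52 ≈ 187.

187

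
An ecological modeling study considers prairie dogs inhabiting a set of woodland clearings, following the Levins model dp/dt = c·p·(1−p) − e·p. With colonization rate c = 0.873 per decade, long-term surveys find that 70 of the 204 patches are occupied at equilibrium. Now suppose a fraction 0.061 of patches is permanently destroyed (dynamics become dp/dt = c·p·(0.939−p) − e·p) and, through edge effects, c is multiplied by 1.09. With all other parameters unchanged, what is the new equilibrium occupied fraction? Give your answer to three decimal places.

0.336

Observed p* = 70/204 = 0.34314.
Balance c(1−p*) = e gives e = 0.873×(1 − 0.34314) = 0.57344.
New p* = 0.939 − e/c = 0.939 − 0.57344/0.95157 = 0.33637.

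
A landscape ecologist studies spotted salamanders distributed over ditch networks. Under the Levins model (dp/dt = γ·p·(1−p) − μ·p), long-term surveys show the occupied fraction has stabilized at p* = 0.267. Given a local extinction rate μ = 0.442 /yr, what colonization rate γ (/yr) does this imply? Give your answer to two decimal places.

0.60

At equilibrium γ(1−p*) = μ, so γ = μ/(1−p*).
γ = 0.442/(1 − 0.267) = 0.442/0.7330 = 0.6030.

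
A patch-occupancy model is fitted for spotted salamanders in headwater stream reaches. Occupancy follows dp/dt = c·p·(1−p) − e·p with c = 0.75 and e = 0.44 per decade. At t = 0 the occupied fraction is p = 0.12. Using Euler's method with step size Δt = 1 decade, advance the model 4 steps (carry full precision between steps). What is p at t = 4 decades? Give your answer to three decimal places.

Update rule: p ← p + [c·p·(1−p) − e·p]·Δt with Δt = 1.
p: 0.12000 → 0.14640  (Δp = +0.02640)
p: 0.14640 → 0.17571  (Δp = +0.02931)
p: 0.17571 → 0.20702  (Δp = +0.03131)
p: 0.20702 → 0.23906  (Δp = +0.03203)

0.239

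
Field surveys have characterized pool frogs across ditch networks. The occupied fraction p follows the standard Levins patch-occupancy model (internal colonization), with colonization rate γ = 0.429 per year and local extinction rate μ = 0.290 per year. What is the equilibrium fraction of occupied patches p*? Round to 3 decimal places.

Setting dp/dt = 0 and dividing through by p* gives γ·(1−p*) = μ.
So p* = 1 − μ/γ = 1 − 0.290/0.429 = 1 − 0.6760 = 0.3240.

0.324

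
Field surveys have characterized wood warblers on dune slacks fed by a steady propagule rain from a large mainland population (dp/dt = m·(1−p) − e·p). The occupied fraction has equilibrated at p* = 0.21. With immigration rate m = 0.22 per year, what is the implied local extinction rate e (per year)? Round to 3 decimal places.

At equilibrium m(1−p*) = e·p*, so e = m(1−p*)/p*.
e = 0.22 × 0.7900 / 0.21 = 0.8276.

0.828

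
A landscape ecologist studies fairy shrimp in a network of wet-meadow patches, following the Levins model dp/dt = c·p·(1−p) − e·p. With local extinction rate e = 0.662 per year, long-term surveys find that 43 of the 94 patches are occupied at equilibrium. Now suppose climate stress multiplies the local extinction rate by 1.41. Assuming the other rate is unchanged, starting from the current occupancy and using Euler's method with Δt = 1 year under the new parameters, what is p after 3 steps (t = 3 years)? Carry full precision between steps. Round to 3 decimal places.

Observed p* = 43/94 = 0.45745.
Balance c(1−p*) = e gives c = e/(1 − 0.45745) = 0.662/0.54255 = 1.22016.
Starting from p₀ = 0.45745; update p ← p + (dp/dt)·Δt with the new parameters.
p: 0.45745 → 0.33329  (Δp = -0.12416)
p: 0.33329 → 0.29332  (Δp = -0.03997)
p: 0.29332 → 0.27245  (Δp = -0.02087)

0.272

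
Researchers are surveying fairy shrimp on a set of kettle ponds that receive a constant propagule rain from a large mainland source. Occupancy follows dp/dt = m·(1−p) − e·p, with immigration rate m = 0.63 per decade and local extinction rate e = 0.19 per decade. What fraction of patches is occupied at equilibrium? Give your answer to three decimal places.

0.768

Setting dp/dt = 0: m − m·p* = e·p*, so m = (m+e)·p*.
p* = m/(m+e) = 0.63/(0.63+0.19) = 0.63/0.8200 = 0.7683.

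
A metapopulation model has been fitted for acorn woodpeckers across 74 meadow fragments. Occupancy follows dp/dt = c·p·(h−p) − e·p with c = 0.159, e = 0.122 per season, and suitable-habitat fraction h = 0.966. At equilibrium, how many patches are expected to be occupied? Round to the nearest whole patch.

15

p* = h − e/c = 0.966 − 0.7673 = 0.1987.
Expected occupied patches = N × p* = 74 × 0.1987 = 14.70 ≈ 15.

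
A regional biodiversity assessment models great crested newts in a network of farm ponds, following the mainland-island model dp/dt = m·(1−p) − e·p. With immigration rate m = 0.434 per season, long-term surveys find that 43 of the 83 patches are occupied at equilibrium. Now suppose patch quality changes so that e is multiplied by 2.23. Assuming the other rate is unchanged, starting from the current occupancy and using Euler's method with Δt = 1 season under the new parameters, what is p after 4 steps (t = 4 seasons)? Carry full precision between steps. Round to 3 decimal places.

Observed p* = 43/83 = 0.51807.
Balance m(1−p*) = e·p* gives e = m(1−p*)/p* = 0.434×0.48193/0.51807 = 0.40372.
Starting from p₀ = 0.51807; update p ← p + (dp/dt)·Δt with the new parameters.
p: 0.51807 → 0.26081  (Δp = -0.25726)
p: 0.26081 → 0.34681  (Δp = +0.08600)
p: 0.34681 → 0.31806  (Δp = -0.02875)
p: 0.31806 → 0.32767  (Δp = +0.00961)

0.328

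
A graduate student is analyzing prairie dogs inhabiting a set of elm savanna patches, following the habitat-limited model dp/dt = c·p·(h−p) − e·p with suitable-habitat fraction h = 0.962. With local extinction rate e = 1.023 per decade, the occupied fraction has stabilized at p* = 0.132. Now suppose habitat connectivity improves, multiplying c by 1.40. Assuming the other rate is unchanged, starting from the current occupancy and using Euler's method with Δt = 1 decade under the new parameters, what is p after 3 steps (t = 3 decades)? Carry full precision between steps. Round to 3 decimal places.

Balance c(h−p*) = e gives c = e/(0.962 − 0.13200) = 1.023/0.83000 = 1.23253.
Starting from p₀ = 0.13200; update p ← p + (dp/dt)·Δt with the new parameters.
p: 0.13200 → 0.18601  (Δp = +0.05401)
p: 0.18601 → 0.24479  (Δp = +0.05878)
p: 0.24479 → 0.29732  (Δp = +0.05253)

0.297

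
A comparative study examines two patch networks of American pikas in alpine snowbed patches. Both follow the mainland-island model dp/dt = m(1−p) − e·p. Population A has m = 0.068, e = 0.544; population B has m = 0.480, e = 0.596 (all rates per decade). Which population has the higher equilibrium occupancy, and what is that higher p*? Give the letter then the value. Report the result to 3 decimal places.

B, 0.446

A: p*_A = m/(m+e) = 0.068/0.6120 = 0.1111.
B: p*_B = 0.480/1.0760 = 0.4461.
B is higher at 0.4461.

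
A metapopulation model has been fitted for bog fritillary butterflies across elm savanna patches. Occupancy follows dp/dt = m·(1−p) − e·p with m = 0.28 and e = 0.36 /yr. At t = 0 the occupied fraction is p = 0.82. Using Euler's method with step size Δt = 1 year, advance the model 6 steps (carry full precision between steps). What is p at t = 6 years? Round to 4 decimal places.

0.4383

Update rule: p ← p + [m·(1−p) − e·p]·Δt with Δt = 1.
  1  |  dp/dt·Δt = -0.244800  |  p_1 = 0.575200
  2  |  dp/dt·Δt = -0.088128  |  p_2 = 0.487072
  3  |  dp/dt·Δt = -0.031726  |  p_3 = 0.455346
  4  |  dp/dt·Δt = -0.011421  |  p_4 = 0.443925
  5  |  dp/dt·Δt = -0.004112  |  p_5 = 0.439813
  6  |  dp/dt·Δt = -0.001480  |  p_6 = 0.438333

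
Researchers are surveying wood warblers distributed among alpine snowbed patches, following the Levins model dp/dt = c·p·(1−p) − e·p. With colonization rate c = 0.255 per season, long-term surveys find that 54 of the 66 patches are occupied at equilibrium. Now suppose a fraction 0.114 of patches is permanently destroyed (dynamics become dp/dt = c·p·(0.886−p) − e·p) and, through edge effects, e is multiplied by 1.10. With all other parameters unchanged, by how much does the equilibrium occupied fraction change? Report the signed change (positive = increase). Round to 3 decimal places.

-0.132

Observed p* = 54/66 = 0.81818.
Balance c(1−p*) = e gives e = 0.255×(1 − 0.81818) = 0.04636.
New p* = 0.886 − e/c = 0.886 − 0.05100/0.25500 = 0.68600.
Δp* = 0.68600 − 0.81818 = -0.13218.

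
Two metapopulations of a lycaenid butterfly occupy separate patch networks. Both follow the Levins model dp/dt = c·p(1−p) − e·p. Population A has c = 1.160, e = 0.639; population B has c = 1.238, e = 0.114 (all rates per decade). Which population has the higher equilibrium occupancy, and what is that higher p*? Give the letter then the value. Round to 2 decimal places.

A: p*_A = 1 − 0.639/1.160 = 0.4491.
B: p*_B = 1 − 0.114/1.238 = 0.9079.
B is higher at 0.9079.

B, 0.91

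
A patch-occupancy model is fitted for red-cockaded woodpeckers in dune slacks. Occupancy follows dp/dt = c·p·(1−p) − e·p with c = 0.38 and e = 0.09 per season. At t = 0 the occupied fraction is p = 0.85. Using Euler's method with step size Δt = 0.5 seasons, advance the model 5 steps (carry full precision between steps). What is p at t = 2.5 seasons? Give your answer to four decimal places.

Update rule: p ← p + [c·p·(1−p) − e·p]·Δt with Δt = 0.5.
p: 0.85000 → 0.83598  (Δp = -0.01402)
p: 0.83598 → 0.82441  (Δp = -0.01157)
p: 0.82441 → 0.81481  (Δp = -0.00959)
p: 0.81481 → 0.80682  (Δp = -0.00800)
p: 0.80682 → 0.80012  (Δp = -0.00669)

0.8001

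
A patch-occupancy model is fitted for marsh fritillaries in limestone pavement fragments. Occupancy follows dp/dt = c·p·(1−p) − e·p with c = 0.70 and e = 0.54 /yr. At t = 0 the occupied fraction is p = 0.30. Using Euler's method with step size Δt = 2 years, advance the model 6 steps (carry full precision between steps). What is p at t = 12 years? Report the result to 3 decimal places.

Update rule: p ← p + [c·p·(1−p) − e·p]·Δt with Δt = 2.
p: 0.30000 → 0.27000  (Δp = -0.03000)
p: 0.27000 → 0.25434  (Δp = -0.01566)
p: 0.25434 → 0.24516  (Δp = -0.00918)
p: 0.24516 → 0.23947  (Δp = -0.00570)
p: 0.23947 → 0.23582  (Δp = -0.00365)
p: 0.23582 → 0.23342  (Δp = -0.00239)

0.233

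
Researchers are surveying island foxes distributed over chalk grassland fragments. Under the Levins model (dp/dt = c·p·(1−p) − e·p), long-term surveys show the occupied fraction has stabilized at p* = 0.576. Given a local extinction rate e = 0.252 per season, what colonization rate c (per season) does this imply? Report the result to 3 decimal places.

0.594

At equilibrium c(1−p*) = e, so c = e/(1−p*).
c = 0.252/(1 − 0.576) = 0.252/0.4240 = 0.5943.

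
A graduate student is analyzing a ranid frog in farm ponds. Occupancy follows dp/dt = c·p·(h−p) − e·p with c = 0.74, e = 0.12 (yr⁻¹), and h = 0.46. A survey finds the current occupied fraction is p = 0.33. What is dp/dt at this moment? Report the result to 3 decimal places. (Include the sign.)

-0.008

Colonization term: c·p·(h−p) = 0.74×0.33×0.1300 = 0.03175.
Extinction term: e·p = 0.03960.
dp/dt = 0.03175 − 0.03960 = -0.00785.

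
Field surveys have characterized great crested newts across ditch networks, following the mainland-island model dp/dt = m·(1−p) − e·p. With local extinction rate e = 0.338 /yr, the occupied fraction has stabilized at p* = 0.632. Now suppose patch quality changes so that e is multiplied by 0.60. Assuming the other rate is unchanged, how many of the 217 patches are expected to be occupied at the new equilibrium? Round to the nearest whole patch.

161

Balance m(1−p*) = e·p* gives m = e·p*/(1−p*) = 0.338×0.63200/0.36800 = 0.58048.
New p* = m/(m+e) = 0.58048/(0.58048+0.20280) = 0.74109.
Expected occupied = 217 × 0.74109 = 160.82 ≈ 161.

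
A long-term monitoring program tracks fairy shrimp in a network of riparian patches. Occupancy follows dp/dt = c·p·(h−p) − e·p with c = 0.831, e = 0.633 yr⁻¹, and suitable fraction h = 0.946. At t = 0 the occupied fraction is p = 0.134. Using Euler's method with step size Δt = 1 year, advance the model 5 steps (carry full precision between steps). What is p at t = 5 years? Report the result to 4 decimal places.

0.1577

Update rule: p ← p + [c·p·(h−p) − e·p]·Δt with Δt = 1.
p: 0.13400 → 0.13960  (Δp = +0.00560)
p: 0.13960 → 0.14478  (Δp = +0.00518)
p: 0.14478 → 0.14953  (Δp = +0.00475)
p: 0.14953 → 0.15385  (Δp = +0.00432)
p: 0.15385 → 0.15774  (Δp = +0.00389)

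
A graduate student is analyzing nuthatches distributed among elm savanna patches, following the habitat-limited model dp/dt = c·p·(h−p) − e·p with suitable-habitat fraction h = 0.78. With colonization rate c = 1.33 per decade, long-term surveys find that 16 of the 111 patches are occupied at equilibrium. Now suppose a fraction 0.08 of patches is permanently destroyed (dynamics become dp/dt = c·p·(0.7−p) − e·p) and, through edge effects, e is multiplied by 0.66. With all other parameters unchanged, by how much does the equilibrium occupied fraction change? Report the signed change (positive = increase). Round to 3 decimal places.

0.136

Observed p* = 16/111 = 0.14414.
Balance c(h−p*) = e gives e = 1.33×(0.78 − 0.14414) = 0.84569.
New p* = 0.7 − e/c = 0.7 − 0.55816/1.33000 = 0.28033.
Δp* = 0.28033 − 0.14414 = +0.13619.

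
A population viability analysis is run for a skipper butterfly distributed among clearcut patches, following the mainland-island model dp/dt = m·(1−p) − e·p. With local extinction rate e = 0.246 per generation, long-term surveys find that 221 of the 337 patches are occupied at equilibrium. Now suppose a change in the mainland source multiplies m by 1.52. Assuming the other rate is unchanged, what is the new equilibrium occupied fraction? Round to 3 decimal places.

0.743

Observed p* = 221/337 = 0.65579.
Balance m(1−p*) = e·p* gives m = e·p*/(1−p*) = 0.246×0.65579/0.34421 = 0.46868.
New p* = m/(m+e) = 0.71239/(0.71239+0.24600) = 0.74332.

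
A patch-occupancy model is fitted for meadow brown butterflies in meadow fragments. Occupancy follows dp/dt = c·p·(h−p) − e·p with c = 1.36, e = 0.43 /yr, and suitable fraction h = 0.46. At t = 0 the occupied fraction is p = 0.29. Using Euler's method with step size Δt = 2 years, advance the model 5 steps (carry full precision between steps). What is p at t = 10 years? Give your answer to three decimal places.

0.147

Update rule: p ← p + [c·p·(h−p) − e·p]·Δt with Δt = 2.
t = 2: p = 0.29000 + (-0.11530) = 0.17470
t = 4: p = 0.17470 + (-0.01467) = 0.16003
t = 6: p = 0.16003 + (-0.00705) = 0.15297
t = 8: p = 0.15297 + (-0.00381) = 0.14917
t = 10: p = 0.14917 + (-0.00217) = 0.14700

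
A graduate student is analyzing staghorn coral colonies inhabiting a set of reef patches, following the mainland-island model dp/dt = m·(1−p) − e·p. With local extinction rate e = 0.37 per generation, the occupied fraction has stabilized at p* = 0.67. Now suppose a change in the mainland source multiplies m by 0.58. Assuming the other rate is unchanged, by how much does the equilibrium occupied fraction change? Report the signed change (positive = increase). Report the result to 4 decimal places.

-0.1292

Balance m(1−p*) = e·p* gives m = e·p*/(1−p*) = 0.37×0.67000/0.33000 = 0.75121.
New p* = m/(m+e) = 0.43570/(0.43570+0.37000) = 0.54077.
Δp* = 0.54077 − 0.67000 = -0.12923.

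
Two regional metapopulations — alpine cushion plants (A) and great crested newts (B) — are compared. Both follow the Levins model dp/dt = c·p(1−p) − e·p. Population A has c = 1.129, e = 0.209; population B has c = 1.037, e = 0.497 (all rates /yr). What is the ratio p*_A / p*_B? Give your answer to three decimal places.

1.565

A: p*_A = 1 − 0.209/1.129 = 0.8149.
B: p*_B = 1 − 0.497/1.037 = 0.5207.
p*_A / p*_B = 0.8149/0.5207 = 1.5649.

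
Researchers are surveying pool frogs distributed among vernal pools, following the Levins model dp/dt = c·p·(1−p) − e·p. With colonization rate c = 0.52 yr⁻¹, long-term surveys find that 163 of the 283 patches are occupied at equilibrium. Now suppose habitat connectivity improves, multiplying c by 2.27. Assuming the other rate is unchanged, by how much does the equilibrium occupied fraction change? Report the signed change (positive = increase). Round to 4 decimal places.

Observed p* = 163/283 = 0.57597.
Balance c(1−p*) = e gives e = 0.52×(1 − 0.57597) = 0.22050.
New p* = 1 − e/c = 1 − 0.22050/1.18040 = 0.81320.
Δp* = 0.81320 − 0.57597 = +0.23723.

0.2372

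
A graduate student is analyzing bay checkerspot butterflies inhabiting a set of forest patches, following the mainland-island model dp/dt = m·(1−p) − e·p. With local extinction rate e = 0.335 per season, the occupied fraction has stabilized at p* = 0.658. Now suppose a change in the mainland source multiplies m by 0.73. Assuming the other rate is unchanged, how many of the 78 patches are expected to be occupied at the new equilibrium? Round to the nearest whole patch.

46

Balance m(1−p*) = e·p* gives m = e·p*/(1−p*) = 0.335×0.65800/0.34200 = 0.64453.
New p* = m/(m+e) = 0.47051/(0.47051+0.33500) = 0.58411.
Expected occupied = 78 × 0.58411 = 45.56 ≈ 46.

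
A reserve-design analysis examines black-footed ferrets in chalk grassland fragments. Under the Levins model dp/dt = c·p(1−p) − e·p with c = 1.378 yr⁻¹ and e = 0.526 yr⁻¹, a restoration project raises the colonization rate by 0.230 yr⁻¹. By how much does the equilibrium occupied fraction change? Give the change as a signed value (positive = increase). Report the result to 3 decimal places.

0.055

Before: p* = 1 − 0.526/1.378 = 0.6183.
After the change, c = 1.608, e = 0.526, so p* = 1 − 0.526/1.608 = 0.6729.
Δp* = 0.6729 − 0.6183 = +0.0546.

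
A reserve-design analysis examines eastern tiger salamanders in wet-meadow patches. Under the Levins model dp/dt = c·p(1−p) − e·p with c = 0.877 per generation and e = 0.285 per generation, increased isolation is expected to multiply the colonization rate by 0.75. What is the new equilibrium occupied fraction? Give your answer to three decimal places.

Before: p* = 1 − 0.285/0.877 = 0.6750.
After the change, c = 0.65775, e = 0.285, so p* = 1 − 0.285/0.65775 = 0.5667.

0.567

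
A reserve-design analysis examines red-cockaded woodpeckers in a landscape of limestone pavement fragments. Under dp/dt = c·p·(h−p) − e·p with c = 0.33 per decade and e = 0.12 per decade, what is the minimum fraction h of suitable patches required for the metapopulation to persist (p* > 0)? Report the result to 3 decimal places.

p* = h − e/c is positive only when h > e/c.
h_min = e/c = 0.12/0.33 = 0.3636.

0.364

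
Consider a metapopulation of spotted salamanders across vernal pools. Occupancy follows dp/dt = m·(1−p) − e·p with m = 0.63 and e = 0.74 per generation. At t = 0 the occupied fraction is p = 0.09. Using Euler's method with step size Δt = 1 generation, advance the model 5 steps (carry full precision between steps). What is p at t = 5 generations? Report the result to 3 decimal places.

0.462

Update rule: p ← p + [m·(1−p) − e·p]·Δt with Δt = 1.
p: 0.09000 → 0.59670  (Δp = +0.50670)
p: 0.59670 → 0.40922  (Δp = -0.18748)
p: 0.40922 → 0.47859  (Δp = +0.06937)
p: 0.47859 → 0.45292  (Δp = -0.02567)
p: 0.45292 → 0.46242  (Δp = +0.00950)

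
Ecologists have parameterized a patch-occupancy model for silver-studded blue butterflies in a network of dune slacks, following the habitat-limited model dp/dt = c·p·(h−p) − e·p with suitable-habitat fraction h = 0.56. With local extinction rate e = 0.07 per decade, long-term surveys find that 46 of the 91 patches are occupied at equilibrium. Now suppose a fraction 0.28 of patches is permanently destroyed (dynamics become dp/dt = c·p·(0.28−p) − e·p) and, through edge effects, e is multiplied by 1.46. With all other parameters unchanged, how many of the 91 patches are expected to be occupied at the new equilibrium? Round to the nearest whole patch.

18

Observed p* = 46/91 = 0.50549.
Balance c(h−p*) = e gives c = e/(0.56 − 0.50549) = 0.07/0.05451 = 1.28417.
New p* = 0.28 − e/c = 0.28 − 0.10220/1.28417 = 0.20042.
Expected occupied = 91 × 0.20042 = 18.24 ≈ 18.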